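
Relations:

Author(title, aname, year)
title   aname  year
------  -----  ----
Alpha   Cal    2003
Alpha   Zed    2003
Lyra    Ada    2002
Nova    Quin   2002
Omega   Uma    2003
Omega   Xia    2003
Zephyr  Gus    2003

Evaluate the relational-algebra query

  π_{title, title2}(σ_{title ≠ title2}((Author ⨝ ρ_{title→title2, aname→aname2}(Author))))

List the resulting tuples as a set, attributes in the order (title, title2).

{(Alpha, Omega), (Alpha, Zephyr), (Lyra, Nova), (Nova, Lyra), (Omega, Alpha), (Omega, Zephyr), (Zephyr, Alpha), (Zephyr, Omega)}

ρ[title→title2, aname→aname2]: schema becomes (title2, aname2, year); tuples unchanged.
Natural join on year: {(Alpha, Cal, 2003, Alpha, Cal), (Alpha, Cal, 2003, Alpha, Zed), (Alpha, Cal, 2003, Omega, Uma), (Alpha, Cal, 2003, Omega, Xia), (Alpha, Cal, 2003, Zephyr, Gus), (Alpha, Zed, 2003, Alpha, Cal), (Alpha, Zed, 2003, Alpha, Zed), (Alpha, Zed, 2003, Omega, Uma), (Alpha, Zed, 2003, Omega, Xia), (Alpha, Zed, 2003, Zephyr, Gus), (Lyra, Ada, 2002, Lyra, Ada), (Lyra, Ada, 2002, Nova, Quin), (Nova, Quin, 2002, Lyra, Ada), (Nova, Quin, 2002, Nova, Quin), (Omega, Uma, 2003, Alpha, Cal), (Omega, Uma, 2003, Alpha, Zed), (Omega, Uma, 2003, Omega, Uma), (Omega, Uma, 2003, Omega, Xia), (Omega, Uma, 2003, Zephyr, Gus), (Omega, Xia, 2003, Alpha, Cal), (Omega, Xia, 2003, Alpha, Zed), (Omega, Xia, 2003, Omega, Uma), (Omega, Xia, 2003, Omega, Xia), (Omega, Xia, 2003, Zephyr, Gus), (Zephyr, Gus, 2003, Alpha, Cal), (Zephyr, Gus, 2003, Alpha, Zed), (Zephyr, Gus, 2003, Omega, Uma), (Zephyr, Gus, 2003, Omega, Xia), (Zephyr, Gus, 2003, Zephyr, Gus)}
Apply σ_{title ≠ title2}; surviving tuples: {(Alpha, Cal, 2003, Omega, Uma), (Alpha, Cal, 2003, Omega, Xia), (Alpha, Cal, 2003, Zephyr, Gus), (Alpha, Zed, 2003, Omega, Uma), (Alpha, Zed, 2003, Omega, Xia), (Alpha, Zed, 2003, Zephyr, Gus), (Lyra, Ada, 2002, Nova, Quin), (Nova, Quin, 2002, Lyra, Ada), (Omega, Uma, 2003, Alpha, Cal), (Omega, Uma, 2003, Alpha, Zed), (Omega, Uma, 2003, Zephyr, Gus), (Omega, Xia, 2003, Alpha, Cal), (Omega, Xia, 2003, Alpha, Zed), (Omega, Xia, 2003, Zephyr, Gus), (Zephyr, Gus, 2003, Alpha, Cal), (Zephyr, Gus, 2003, Alpha, Zed), (Zephyr, Gus, 2003, Omega, Uma), (Zephyr, Gus, 2003, Omega, Xia)}
π[title, title2]: project onto (title, title2) (10 duplicate(s) eliminated) → {(Alpha, Omega), (Alpha, Zephyr), (Lyra, Nova), (Nova, Lyra), (Omega, Alpha), (Omega, Zephyr), (Zephyr, Alpha), (Zephyr, Omega)}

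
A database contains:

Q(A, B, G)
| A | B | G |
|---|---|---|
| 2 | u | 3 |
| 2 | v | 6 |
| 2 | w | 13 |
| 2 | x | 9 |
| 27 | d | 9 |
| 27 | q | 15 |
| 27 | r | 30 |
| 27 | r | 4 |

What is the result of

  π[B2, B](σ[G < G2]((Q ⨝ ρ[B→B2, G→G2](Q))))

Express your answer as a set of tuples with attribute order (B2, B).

{(d, r), (q, d), (q, r), (r, d), (r, q), (r, r), (v, u), (w, u), (w, v), (w, x), (x, u), (x, v)}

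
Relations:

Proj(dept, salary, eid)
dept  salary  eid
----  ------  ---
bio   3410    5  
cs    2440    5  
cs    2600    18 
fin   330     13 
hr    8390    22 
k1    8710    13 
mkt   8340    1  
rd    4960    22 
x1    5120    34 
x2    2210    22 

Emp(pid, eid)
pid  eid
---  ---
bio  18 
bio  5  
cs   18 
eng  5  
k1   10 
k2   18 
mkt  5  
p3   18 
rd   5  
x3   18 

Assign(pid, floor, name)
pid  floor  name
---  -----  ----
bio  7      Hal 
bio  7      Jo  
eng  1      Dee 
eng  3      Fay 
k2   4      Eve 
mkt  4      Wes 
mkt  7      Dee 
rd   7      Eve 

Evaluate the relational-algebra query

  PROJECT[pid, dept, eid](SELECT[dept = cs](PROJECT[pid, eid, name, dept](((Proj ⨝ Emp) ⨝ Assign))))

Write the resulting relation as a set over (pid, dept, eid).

Natural join on eid: {(bio, 3410, 5, bio), (bio, 3410, 5, eng), (bio, 3410, 5, mkt), (bio, 3410, 5, rd), (cs, 2440, 5, bio), (cs, 2440, 5, eng), (cs, 2440, 5, mkt), (cs, 2440, 5, rd), (cs, 2600, 18, bio), (cs, 2600, 18, cs), (cs, 2600, 18, k2), (cs, 2600, 18, p3), (cs, 2600, 18, x3)}
Natural join on pid: {(bio, 3410, 5, bio, 7, Hal), (bio, 3410, 5, bio, 7, Jo), (bio, 3410, 5, eng, 1, Dee), (bio, 3410, 5, eng, 3, Fay), (bio, 3410, 5, mkt, 4, Wes), (bio, 3410, 5, mkt, 7, Dee), (bio, 3410, 5, rd, 7, Eve), (cs, 2440, 5, bio, 7, Hal), (cs, 2440, 5, bio, 7, Jo), (cs, 2440, 5, eng, 1, Dee), (cs, 2440, 5, eng, 3, Fay), (cs, 2440, 5, mkt, 4, Wes), (cs, 2440, 5, mkt, 7, Dee), (cs, 2440, 5, rd, 7, Eve), (cs, 2600, 18, bio, 7, Hal), (cs, 2600, 18, bio, 7, Jo), (cs, 2600, 18, k2, 4, Eve)}
Projecting to pid, eid, name, dept: {(bio, 18, Hal, cs), (bio, 18, Jo, cs), (bio, 5, Hal, bio), (bio, 5, Hal, cs), (bio, 5, Jo, bio), (bio, 5, Jo, cs), (eng, 5, Dee, bio), (eng, 5, Dee, cs), (eng, 5, Fay, bio), (eng, 5, Fay, cs), (k2, 18, Eve, cs), (mkt, 5, Dee, bio), (mkt, 5, Dee, cs), (mkt, 5, Wes, bio), (mkt, 5, Wes, cs), (rd, 5, Eve, bio), (rd, 5, Eve, cs)}
σ[dept = cs]: keep tuples satisfying dept = cs → {(bio, 18, Hal, cs), (bio, 18, Jo, cs), (bio, 5, Hal, cs), (bio, 5, Jo, cs), (eng, 5, Dee, cs), (eng, 5, Fay, cs), (k2, 18, Eve, cs), (mkt, 5, Dee, cs), (mkt, 5, Wes, cs), (rd, 5, Eve, cs)}
Projecting to pid, dept, eid (4 duplicate(s) eliminated): {(bio, cs, 18), (bio, cs, 5), (eng, cs, 5), (k2, cs, 18), (mkt, cs, 5), (rd, cs, 5)}

{(bio, cs, 18), (bio, cs, 5), (eng, cs, 5), (k2, cs, 18), (mkt, cs, 5), (rd, cs, 5)}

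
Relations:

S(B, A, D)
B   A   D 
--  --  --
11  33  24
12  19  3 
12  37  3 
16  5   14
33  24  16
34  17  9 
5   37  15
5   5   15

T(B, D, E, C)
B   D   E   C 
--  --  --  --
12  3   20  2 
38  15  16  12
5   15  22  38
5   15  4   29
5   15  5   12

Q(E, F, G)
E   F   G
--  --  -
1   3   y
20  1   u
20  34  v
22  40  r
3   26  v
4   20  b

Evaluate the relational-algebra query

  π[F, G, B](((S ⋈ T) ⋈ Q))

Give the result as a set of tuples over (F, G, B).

{(1, u, 12), (20, b, 5), (34, v, 12), (40, r, 5)}

Joining S and T on B, D yields {(12, 19, 3, 20, 2), (12, 37, 3, 20, 2), (5, 37, 15, 22, 38), (5, 37, 15, 4, 29), (5, 37, 15, 5, 12), (5, 5, 15, 22, 38), (5, 5, 15, 4, 29), (5, 5, 15, 5, 12)}.
Joining (S ⋈ T) and Q on E yields {(12, 19, 3, 20, 2, 1, u), (12, 19, 3, 20, 2, 34, v), (12, 37, 3, 20, 2, 1, u), (12, 37, 3, 20, 2, 34, v), (5, 37, 15, 22, 38, 40, r), (5, 37, 15, 4, 29, 20, b), (5, 5, 15, 22, 38, 40, r), (5, 5, 15, 4, 29, 20, b)}.
Projecting to F, G, B (4 duplicate(s) eliminated): {(1, u, 12), (20, b, 5), (34, v, 12), (40, r, 5)}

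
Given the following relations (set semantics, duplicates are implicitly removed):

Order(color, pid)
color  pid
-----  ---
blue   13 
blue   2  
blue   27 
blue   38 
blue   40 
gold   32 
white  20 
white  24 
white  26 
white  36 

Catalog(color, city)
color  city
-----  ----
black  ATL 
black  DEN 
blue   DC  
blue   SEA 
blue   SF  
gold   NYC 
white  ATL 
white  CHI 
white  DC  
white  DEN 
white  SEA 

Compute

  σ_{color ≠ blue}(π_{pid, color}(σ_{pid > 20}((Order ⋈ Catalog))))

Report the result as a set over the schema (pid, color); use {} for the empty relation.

{(24, white), (26, white), (32, gold), (36, white)}

Joining Order and Catalog on color yields {(blue, 13, DC), (blue, 13, SEA), (blue, 13, SF), (blue, 2, DC), (blue, 2, SEA), (blue, 2, SF), (blue, 27, DC), (blue, 27, SEA), (blue, 27, SF), (blue, 38, DC), (blue, 38, SEA), (blue, 38, SF), (blue, 40, DC), (blue, 40, SEA), (blue, 40, SF), (gold, 32, NYC), (white, 20, ATL), (white, 20, CHI), (white, 20, DC), (white, 20, DEN), (white, 20, SEA), (white, 24, ATL), (white, 24, CHI), (white, 24, DC), (white, 24, DEN), (white, 24, SEA), (white, 26, ATL), (white, 26, CHI), (white, 26, DC), (white, 26, DEN), (white, 26, SEA), (white, 36, ATL), (white, 36, CHI), (white, 36, DC), (white, 36, DEN), (white, 36, SEA)}.
σ[pid > 20]: keep tuples satisfying pid > 20 → {(blue, 27, DC), (blue, 27, SEA), (blue, 27, SF), (blue, 38, DC), (blue, 38, SEA), (blue, 38, SF), (blue, 40, DC), (blue, 40, SEA), (blue, 40, SF), (gold, 32, NYC), (white, 24, ATL), (white, 24, CHI), (white, 24, DC), (white, 24, DEN), (white, 24, SEA), (white, 26, ATL), (white, 26, CHI), (white, 26, DC), (white, 26, DEN), (white, 26, SEA), (white, 36, ATL), (white, 36, CHI), (white, 36, DC), (white, 36, DEN), (white, 36, SEA)}
Keep only column(s) pid, color (18 duplicate(s) eliminated): {(24, white), (26, white), (27, blue), (32, gold), (36, white), (38, blue), (40, blue)}
σ[color ≠ blue]: keep tuples satisfying color ≠ blue → {(24, white), (26, white), (32, gold), (36, white)}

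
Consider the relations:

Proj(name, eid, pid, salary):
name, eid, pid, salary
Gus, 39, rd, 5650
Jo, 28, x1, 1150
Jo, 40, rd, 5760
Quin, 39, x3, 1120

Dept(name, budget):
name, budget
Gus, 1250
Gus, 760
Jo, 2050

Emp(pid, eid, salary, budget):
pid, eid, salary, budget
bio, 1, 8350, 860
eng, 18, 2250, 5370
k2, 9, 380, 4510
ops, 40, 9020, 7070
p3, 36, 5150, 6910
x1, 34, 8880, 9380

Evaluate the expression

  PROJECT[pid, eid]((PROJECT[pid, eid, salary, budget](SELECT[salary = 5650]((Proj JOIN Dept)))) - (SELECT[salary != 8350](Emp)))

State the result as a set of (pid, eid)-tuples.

{(rd, 39)}

Proj ⋈ Dept (natural join on name): {(Gus, 39, rd, 5650, 1250), (Gus, 39, rd, 5650, 760), (Jo, 28, x1, 1150, 2050), (Jo, 40, rd, 5760, 2050)}
Selection salary = 5650: {(Gus, 39, rd, 5650, 1250), (Gus, 39, rd, 5650, 760)}
π[pid, eid, salary, budget]: project onto (pid, eid, salary, budget) → {(rd, 39, 5650, 1250), (rd, 39, 5650, 760)}
Selection salary != 8350: {(eng, 18, 2250, 5370), (k2, 9, 380, 4510), (ops, 40, 9020, 7070), (p3, 36, 5150, 6910), (x1, 34, 8880, 9380)}
Set difference of the two operands is {(rd, 39, 5650, 1250), (rd, 39, 5650, 760)}.
π[pid, eid]: project onto (pid, eid) (1 duplicate(s) eliminated) → {(rd, 39)}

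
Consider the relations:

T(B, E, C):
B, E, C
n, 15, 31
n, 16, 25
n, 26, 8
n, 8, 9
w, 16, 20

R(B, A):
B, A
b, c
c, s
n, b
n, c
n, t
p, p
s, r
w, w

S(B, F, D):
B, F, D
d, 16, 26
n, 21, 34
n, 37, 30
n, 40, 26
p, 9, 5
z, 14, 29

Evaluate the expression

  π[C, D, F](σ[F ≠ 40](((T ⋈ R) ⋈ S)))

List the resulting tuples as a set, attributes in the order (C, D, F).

{(25, 30, 37), (25, 34, 21), (31, 30, 37), (31, 34, 21), (8, 30, 37), (8, 34, 21), (9, 30, 37), (9, 34, 21)}

Joining T and R on B yields {(n, 15, 31, b), (n, 15, 31, c), (n, 15, 31, t), (n, 16, 25, b), (n, 16, 25, c), (n, 16, 25, t), (n, 26, 8, b), (n, 26, 8, c), (n, 26, 8, t), (n, 8, 9, b), (n, 8, 9, c), (n, 8, 9, t), (w, 16, 20, w)}.
Joining (T ⋈ R) and S on B yields {(n, 15, 31, b, 21, 34), (n, 15, 31, b, 37, 30), (n, 15, 31, b, 40, 26), (n, 15, 31, c, 21, 34), (n, 15, 31, c, 37, 30), (n, 15, 31, c, 40, 26), (n, 15, 31, t, 21, 34), (n, 15, 31, t, 37, 30), (n, 15, 31, t, 40, 26), (n, 16, 25, b, 21, 34), (n, 16, 25, b, 37, 30), (n, 16, 25, b, 40, 26), (n, 16, 25, c, 21, 34), (n, 16, 25, c, 37, 30), (n, 16, 25, c, 40, 26), (n, 16, 25, t, 21, 34), (n, 16, 25, t, 37, 30), (n, 16, 25, t, 40, 26), (n, 26, 8, b, 21, 34), (n, 26, 8, b, 37, 30), (n, 26, 8, b, 40, 26), (n, 26, 8, c, 21, 34), (n, 26, 8, c, 37, 30), (n, 26, 8, c, 40, 26), (n, 26, 8, t, 21, 34), (n, 26, 8, t, 37, 30), (n, 26, 8, t, 40, 26), (n, 8, 9, b, 21, 34), (n, 8, 9, b, 37, 30), (n, 8, 9, b, 40, 26), (n, 8, 9, c, 21, 34), (n, 8, 9, c, 37, 30), (n, 8, 9, c, 40, 26), (n, 8, 9, t, 21, 34), (n, 8, 9, t, 37, 30), (n, 8, 9, t, 40, 26)}.
Selection F ≠ 40: {(n, 15, 31, b, 21, 34), (n, 15, 31, b, 37, 30), (n, 15, 31, c, 21, 34), (n, 15, 31, c, 37, 30), (n, 15, 31, t, 21, 34), (n, 15, 31, t, 37, 30), (n, 16, 25, b, 21, 34), (n, 16, 25, b, 37, 30), (n, 16, 25, c, 21, 34), (n, 16, 25, c, 37, 30), (n, 16, 25, t, 21, 34), (n, 16, 25, t, 37, 30), (n, 26, 8, b, 21, 34), (n, 26, 8, b, 37, 30), (n, 26, 8, c, 21, 34), (n, 26, 8, c, 37, 30), (n, 26, 8, t, 21, 34), (n, 26, 8, t, 37, 30), (n, 8, 9, b, 21, 34), (n, 8, 9, b, 37, 30), (n, 8, 9, c, 21, 34), (n, 8, 9, c, 37, 30), (n, 8, 9, t, 21, 34), (n, 8, 9, t, 37, 30)}
Projecting to C, D, F (16 duplicate(s) eliminated): {(25, 30, 37), (25, 34, 21), (31, 30, 37), (31, 34, 21), (8, 30, 37), (8, 34, 21), (9, 30, 37), (9, 34, 21)}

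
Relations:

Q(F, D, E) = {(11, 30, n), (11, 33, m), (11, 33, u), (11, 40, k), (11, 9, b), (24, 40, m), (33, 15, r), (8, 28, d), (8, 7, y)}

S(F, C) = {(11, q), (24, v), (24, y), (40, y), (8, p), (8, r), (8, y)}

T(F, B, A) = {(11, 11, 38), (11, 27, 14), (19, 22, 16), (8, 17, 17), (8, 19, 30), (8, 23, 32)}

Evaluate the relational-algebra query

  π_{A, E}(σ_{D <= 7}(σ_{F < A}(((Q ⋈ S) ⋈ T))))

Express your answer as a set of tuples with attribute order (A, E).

{(17, y), (30, y), (32, y)}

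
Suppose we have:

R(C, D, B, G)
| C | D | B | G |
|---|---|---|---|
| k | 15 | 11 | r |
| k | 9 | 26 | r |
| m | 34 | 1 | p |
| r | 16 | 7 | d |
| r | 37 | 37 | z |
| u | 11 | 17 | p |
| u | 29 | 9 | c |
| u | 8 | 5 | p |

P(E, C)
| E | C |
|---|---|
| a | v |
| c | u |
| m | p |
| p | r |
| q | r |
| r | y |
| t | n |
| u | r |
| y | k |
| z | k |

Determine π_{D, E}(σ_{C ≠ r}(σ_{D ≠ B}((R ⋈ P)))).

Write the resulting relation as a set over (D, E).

Joining R and P on C yields {(k, 15, 11, r, y), (k, 15, 11, r, z), (k, 9, 26, r, y), (k, 9, 26, r, z), (r, 16, 7, d, p), (r, 16, 7, d, q), (r, 16, 7, d, u), (r, 37, 37, z, p), (r, 37, 37, z, q), (r, 37, 37, z, u), (u, 11, 17, p, c), (u, 29, 9, c, c), (u, 8, 5, p, c)}.
Selection D ≠ B: {(k, 15, 11, r, y), (k, 15, 11, r, z), (k, 9, 26, r, y), (k, 9, 26, r, z), (r, 16, 7, d, p), (r, 16, 7, d, q), (r, 16, 7, d, u), (u, 11, 17, p, c), (u, 29, 9, c, c), (u, 8, 5, p, c)}
Selection C ≠ r: {(k, 15, 11, r, y), (k, 15, 11, r, z), (k, 9, 26, r, y), (k, 9, 26, r, z), (u, 11, 17, p, c), (u, 29, 9, c, c), (u, 8, 5, p, c)}
π_{D, E} gives {(11, c), (15, y), (15, z), (29, c), (8, c), (9, y), (9, z)}.

{(11, c), (15, y), (15, z), (29, c), (8, c), (9, y), (9, z)}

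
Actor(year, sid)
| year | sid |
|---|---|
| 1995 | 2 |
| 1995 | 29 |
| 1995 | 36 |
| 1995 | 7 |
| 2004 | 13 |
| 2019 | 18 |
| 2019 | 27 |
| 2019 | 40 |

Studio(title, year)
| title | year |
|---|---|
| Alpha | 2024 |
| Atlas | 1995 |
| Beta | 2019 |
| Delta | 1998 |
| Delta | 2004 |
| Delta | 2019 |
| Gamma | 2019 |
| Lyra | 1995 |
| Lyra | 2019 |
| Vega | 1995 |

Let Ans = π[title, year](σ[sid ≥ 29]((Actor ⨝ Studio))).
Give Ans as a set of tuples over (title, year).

{(Atlas, 1995), (Beta, 2019), (Delta, 2019), (Gamma, 2019), (Lyra, 1995), (Lyra, 2019), (Vega, 1995)}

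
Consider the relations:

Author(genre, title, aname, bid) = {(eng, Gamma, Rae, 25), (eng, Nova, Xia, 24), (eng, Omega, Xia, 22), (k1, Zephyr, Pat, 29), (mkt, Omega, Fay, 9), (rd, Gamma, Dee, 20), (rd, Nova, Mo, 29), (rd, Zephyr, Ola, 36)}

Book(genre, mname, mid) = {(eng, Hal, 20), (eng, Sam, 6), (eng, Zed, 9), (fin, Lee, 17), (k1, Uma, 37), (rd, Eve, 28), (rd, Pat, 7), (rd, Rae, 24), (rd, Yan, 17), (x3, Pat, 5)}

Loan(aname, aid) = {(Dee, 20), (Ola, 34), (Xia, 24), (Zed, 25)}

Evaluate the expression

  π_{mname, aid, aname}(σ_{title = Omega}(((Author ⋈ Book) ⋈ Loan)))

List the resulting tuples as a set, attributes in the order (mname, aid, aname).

Natural join on genre: {(eng, Gamma, Rae, 25, Hal, 20), (eng, Gamma, Rae, 25, Sam, 6), (eng, Gamma, Rae, 25, Zed, 9), (eng, Nova, Xia, 24, Hal, 20), (eng, Nova, Xia, 24, Sam, 6), (eng, Nova, Xia, 24, Zed, 9), (eng, Omega, Xia, 22, Hal, 20), (eng, Omega, Xia, 22, Sam, 6), (eng, Omega, Xia, 22, Zed, 9), (k1, Zephyr, Pat, 29, Uma, 37), (rd, Gamma, Dee, 20, Eve, 28), (rd, Gamma, Dee, 20, Pat, 7), (rd, Gamma, Dee, 20, Rae, 24), (rd, Gamma, Dee, 20, Yan, 17), (rd, Nova, Mo, 29, Eve, 28), (rd, Nova, Mo, 29, Pat, 7), (rd, Nova, Mo, 29, Rae, 24), (rd, Nova, Mo, 29, Yan, 17), (rd, Zephyr, Ola, 36, Eve, 28), (rd, Zephyr, Ola, 36, Pat, 7), (rd, Zephyr, Ola, 36, Rae, 24), (rd, Zephyr, Ola, 36, Yan, 17)}
Natural join on aname: {(eng, Nova, Xia, 24, Hal, 20, 24), (eng, Nova, Xia, 24, Sam, 6, 24), (eng, Nova, Xia, 24, Zed, 9, 24), (eng, Omega, Xia, 22, Hal, 20, 24), (eng, Omega, Xia, 22, Sam, 6, 24), (eng, Omega, Xia, 22, Zed, 9, 24), (rd, Gamma, Dee, 20, Eve, 28, 20), (rd, Gamma, Dee, 20, Pat, 7, 20), (rd, Gamma, Dee, 20, Rae, 24, 20), (rd, Gamma, Dee, 20, Yan, 17, 20), (rd, Zephyr, Ola, 36, Eve, 28, 34), (rd, Zephyr, Ola, 36, Pat, 7, 34), (rd, Zephyr, Ola, 36, Rae, 24, 34), (rd, Zephyr, Ola, 36, Yan, 17, 34)}
σ[title = Omega]: keep tuples satisfying title = Omega → {(eng, Omega, Xia, 22, Hal, 20, 24), (eng, Omega, Xia, 22, Sam, 6, 24), (eng, Omega, Xia, 22, Zed, 9, 24)}
π_{mname, aid, aname} gives {(Hal, 24, Xia), (Sam, 24, Xia), (Zed, 24, Xia)}.

{(Hal, 24, Xia), (Sam, 24, Xia), (Zed, 24, Xia)}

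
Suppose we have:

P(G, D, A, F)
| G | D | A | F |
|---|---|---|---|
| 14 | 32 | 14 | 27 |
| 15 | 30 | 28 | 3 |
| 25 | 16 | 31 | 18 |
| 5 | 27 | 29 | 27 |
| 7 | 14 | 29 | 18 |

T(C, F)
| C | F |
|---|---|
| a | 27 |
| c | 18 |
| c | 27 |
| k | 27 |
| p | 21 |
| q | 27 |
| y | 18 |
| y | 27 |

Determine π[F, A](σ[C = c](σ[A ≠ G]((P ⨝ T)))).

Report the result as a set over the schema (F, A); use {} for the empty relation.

{(18, 29), (18, 31), (27, 29)}

Joining P and T on F yields {(14, 32, 14, 27, a), (14, 32, 14, 27, c), (14, 32, 14, 27, k), (14, 32, 14, 27, q), (14, 32, 14, 27, y), (25, 16, 31, 18, c), (25, 16, 31, 18, y), (5, 27, 29, 27, a), (5, 27, 29, 27, c), (5, 27, 29, 27, k), (5, 27, 29, 27, q), (5, 27, 29, 27, y), (7, 14, 29, 18, c), (7, 14, 29, 18, y)}.
Selection A ≠ G: {(25, 16, 31, 18, c), (25, 16, 31, 18, y), (5, 27, 29, 27, a), (5, 27, 29, 27, c), (5, 27, 29, 27, k), (5, 27, 29, 27, q), (5, 27, 29, 27, y), (7, 14, 29, 18, c), (7, 14, 29, 18, y)}
Selection C = c: {(25, 16, 31, 18, c), (5, 27, 29, 27, c), (7, 14, 29, 18, c)}
π[F, A]: project onto (F, A) → {(18, 29), (18, 31), (27, 29)}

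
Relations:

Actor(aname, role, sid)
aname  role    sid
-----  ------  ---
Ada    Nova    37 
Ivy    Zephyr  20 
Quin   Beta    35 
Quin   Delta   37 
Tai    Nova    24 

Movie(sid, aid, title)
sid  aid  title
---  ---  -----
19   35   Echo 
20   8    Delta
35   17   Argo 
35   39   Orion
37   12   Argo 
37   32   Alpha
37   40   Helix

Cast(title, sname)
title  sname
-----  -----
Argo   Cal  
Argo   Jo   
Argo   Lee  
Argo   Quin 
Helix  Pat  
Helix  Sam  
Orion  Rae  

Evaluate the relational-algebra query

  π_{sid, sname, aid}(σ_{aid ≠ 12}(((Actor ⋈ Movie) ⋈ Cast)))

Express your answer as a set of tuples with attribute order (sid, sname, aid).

{(35, Cal, 17), (35, Jo, 17), (35, Lee, 17), (35, Quin, 17), (35, Rae, 39), (37, Pat, 40), (37, Sam, 40)}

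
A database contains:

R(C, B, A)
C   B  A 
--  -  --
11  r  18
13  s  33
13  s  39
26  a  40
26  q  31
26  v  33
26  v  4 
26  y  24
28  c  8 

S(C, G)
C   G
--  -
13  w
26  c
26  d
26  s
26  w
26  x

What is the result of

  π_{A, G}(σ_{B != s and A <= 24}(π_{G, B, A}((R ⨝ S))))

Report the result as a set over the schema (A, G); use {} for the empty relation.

{(24, c), (24, d), (24, s), (24, w), (24, x), (4, c), (4, d), (4, s), (4, w), (4, x)}

Joining R and S on C yields {(13, s, 33, w), (13, s, 39, w), (26, a, 40, c), (26, a, 40, d), (26, a, 40, s), (26, a, 40, w), (26, a, 40, x), (26, q, 31, c), (26, q, 31, d), (26, q, 31, s), (26, q, 31, w), (26, q, 31, x), (26, v, 33, c), (26, v, 33, d), (26, v, 33, s), (26, v, 33, w), (26, v, 33, x), (26, v, 4, c), (26, v, 4, d), (26, v, 4, s), (26, v, 4, w), (26, v, 4, x), (26, y, 24, c), (26, y, 24, d), (26, y, 24, s), (26, y, 24, w), (26, y, 24, x)}.
Keep only column(s) G, B, A: {(c, a, 40), (c, q, 31), (c, v, 33), (c, v, 4), (c, y, 24), (d, a, 40), (d, q, 31), (d, v, 33), (d, v, 4), (d, y, 24), (s, a, 40), (s, q, 31), (s, v, 33), (s, v, 4), (s, y, 24), (w, a, 40), (w, q, 31), (w, s, 33), (w, s, 39), (w, v, 33), (w, v, 4), (w, y, 24), (x, a, 40), (x, q, 31), (x, v, 33), (x, v, 4), (x, y, 24)}
Filtering on B != s and A <= 24 leaves {(c, v, 4), (c, y, 24), (d, v, 4), (d, y, 24), (s, v, 4), (s, y, 24), (w, v, 4), (w, y, 24), (x, v, 4), (x, y, 24)}.
Keep only column(s) A, G: {(24, c), (24, d), (24, s), (24, w), (24, x), (4, c), (4, d), (4, s), (4, w), (4, x)}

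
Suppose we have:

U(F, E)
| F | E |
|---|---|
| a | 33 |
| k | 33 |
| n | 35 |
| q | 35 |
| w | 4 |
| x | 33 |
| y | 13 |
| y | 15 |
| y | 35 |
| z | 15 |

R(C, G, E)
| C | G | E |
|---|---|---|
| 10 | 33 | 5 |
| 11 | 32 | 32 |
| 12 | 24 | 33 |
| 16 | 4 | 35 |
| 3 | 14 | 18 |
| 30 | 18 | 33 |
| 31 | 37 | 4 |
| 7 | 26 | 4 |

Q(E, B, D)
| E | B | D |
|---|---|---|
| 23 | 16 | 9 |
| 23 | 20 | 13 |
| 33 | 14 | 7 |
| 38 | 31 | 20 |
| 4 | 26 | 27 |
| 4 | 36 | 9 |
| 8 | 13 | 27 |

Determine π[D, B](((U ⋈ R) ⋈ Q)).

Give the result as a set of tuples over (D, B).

{(27, 26), (7, 14), (9, 36)}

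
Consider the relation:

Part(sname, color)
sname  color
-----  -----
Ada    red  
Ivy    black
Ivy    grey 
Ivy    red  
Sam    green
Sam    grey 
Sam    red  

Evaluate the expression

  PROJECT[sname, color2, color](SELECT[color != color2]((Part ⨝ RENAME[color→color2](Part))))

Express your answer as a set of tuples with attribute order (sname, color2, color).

{(Ivy, black, grey), (Ivy, black, red), (Ivy, grey, black), (Ivy, grey, red), (Ivy, red, black), (Ivy, red, grey), (Sam, green, grey), (Sam, green, red), (Sam, grey, green), (Sam, grey, red), (Sam, red, green), (Sam, red, grey)}

ρ[color→color2]: schema becomes (sname, color2); tuples unchanged.
Natural join on sname: {(Ada, red, red), (Ivy, black, black), (Ivy, black, grey), (Ivy, black, red), (Ivy, grey, black), (Ivy, grey, grey), (Ivy, grey, red), (Ivy, red, black), (Ivy, red, grey), (Ivy, red, red), (Sam, green, green), (Sam, green, grey), (Sam, green, red), (Sam, grey, green), (Sam, grey, grey), (Sam, grey, red), (Sam, red, green), (Sam, red, grey), (Sam, red, red)}
Selection color != color2: {(Ivy, black, grey), (Ivy, black, red), (Ivy, grey, black), (Ivy, grey, red), (Ivy, red, black), (Ivy, red, grey), (Sam, green, grey), (Sam, green, red), (Sam, grey, green), (Sam, grey, red), (Sam, red, green), (Sam, red, grey)}
Projecting to sname, color2, color: {(Ivy, black, grey), (Ivy, black, red), (Ivy, grey, black), (Ivy, grey, red), (Ivy, red, black), (Ivy, red, grey), (Sam, green, grey), (Sam, green, red), (Sam, grey, green), (Sam, grey, red), (Sam, red, green), (Sam, red, grey)}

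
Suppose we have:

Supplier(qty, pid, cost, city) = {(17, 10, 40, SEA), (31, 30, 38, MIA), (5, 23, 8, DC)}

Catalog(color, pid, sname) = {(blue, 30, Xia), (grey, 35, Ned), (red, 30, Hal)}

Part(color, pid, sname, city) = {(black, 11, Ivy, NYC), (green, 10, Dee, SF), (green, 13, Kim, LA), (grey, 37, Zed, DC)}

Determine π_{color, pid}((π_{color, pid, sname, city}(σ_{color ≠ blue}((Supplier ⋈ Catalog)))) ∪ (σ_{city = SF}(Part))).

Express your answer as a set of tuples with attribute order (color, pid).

Joining Supplier and Catalog on pid yields {(31, 30, 38, MIA, blue, Xia), (31, 30, 38, MIA, red, Hal)}.
σ[color ≠ blue]: keep tuples satisfying color ≠ blue → {(31, 30, 38, MIA, red, Hal)}
Projecting to color, pid, sname, city: {(red, 30, Hal, MIA)}
σ[city = SF]: keep tuples satisfying city = SF → {(green, 10, Dee, SF)}
Union: {(red, 30, Hal, MIA)} with {(green, 10, Dee, SF)} → {(green, 10, Dee, SF), (red, 30, Hal, MIA)}
Projecting to color, pid: {(green, 10), (red, 30)}

{(green, 10), (red, 30)}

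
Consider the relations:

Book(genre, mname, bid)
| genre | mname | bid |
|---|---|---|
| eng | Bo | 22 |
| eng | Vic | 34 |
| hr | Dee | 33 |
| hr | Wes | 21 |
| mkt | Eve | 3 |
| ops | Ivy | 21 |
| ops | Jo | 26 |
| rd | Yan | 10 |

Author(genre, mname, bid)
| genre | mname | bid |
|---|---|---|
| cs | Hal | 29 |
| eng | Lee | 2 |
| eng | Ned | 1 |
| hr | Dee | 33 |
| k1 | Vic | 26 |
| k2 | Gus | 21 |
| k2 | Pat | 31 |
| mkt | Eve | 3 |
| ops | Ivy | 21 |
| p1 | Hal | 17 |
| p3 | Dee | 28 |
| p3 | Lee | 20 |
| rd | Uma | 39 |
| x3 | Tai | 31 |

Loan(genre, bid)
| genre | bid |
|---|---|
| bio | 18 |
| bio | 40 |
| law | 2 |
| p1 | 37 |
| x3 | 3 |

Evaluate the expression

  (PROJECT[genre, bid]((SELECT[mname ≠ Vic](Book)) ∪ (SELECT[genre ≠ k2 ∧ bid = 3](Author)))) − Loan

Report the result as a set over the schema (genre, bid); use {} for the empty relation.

{(eng, 22), (hr, 21), (hr, 33), (mkt, 3), (ops, 21), (ops, 26), (rd, 10)}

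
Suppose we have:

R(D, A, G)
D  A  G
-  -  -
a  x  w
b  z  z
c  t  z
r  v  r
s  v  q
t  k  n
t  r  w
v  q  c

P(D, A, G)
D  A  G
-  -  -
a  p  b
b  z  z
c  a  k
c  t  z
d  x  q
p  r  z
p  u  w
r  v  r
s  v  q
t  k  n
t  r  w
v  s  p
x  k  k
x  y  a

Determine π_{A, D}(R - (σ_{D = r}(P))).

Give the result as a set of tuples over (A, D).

σ[D = r]: keep tuples satisfying D = r → {(r, v, r)}
Taking the difference: {(a, x, w), (b, z, z), (c, t, z), (s, v, q), (t, k, n), (t, r, w), (v, q, c)}
Keep only column(s) A, D: {(k, t), (q, v), (r, t), (t, c), (v, s), (x, a), (z, b)}

{(k, t), (q, v), (r, t), (t, c), (v, s), (x, a), (z, b)}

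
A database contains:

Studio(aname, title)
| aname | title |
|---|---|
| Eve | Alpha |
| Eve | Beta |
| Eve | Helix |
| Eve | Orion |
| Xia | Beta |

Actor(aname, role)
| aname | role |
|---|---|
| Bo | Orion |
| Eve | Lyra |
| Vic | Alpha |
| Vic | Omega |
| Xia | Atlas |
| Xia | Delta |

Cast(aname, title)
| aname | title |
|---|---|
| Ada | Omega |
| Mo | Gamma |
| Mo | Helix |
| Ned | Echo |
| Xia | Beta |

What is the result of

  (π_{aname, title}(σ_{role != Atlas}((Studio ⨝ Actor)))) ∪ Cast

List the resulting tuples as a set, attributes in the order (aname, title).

{(Ada, Omega), (Eve, Alpha), (Eve, Beta), (Eve, Helix), (Eve, Orion), (Mo, Gamma), (Mo, Helix), (Ned, Echo), (Xia, Beta)}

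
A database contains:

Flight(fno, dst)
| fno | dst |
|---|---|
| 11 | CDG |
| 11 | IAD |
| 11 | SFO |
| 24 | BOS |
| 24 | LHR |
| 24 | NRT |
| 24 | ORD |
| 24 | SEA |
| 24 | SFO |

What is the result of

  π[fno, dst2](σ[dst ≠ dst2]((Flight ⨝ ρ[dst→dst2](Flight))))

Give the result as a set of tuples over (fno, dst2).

ρ[dst→dst2]: schema becomes (fno, dst2); tuples unchanged.
Joining Flight and ρ[dst→dst2](Flight) on fno yields {(11, CDG, CDG), (11, CDG, IAD), (11, CDG, SFO), (11, IAD, CDG), (11, IAD, IAD), (11, IAD, SFO), (11, SFO, CDG), (11, SFO, IAD), (11, SFO, SFO), (24, BOS, BOS), (24, BOS, LHR), (24, BOS, NRT), (24, BOS, ORD), (24, BOS, SEA), (24, BOS, SFO), (24, LHR, BOS), (24, LHR, LHR), (24, LHR, NRT), (24, LHR, ORD), (24, LHR, SEA), (24, LHR, SFO), (24, NRT, BOS), (24, NRT, LHR), (24, NRT, NRT), (24, NRT, ORD), (24, NRT, SEA), (24, NRT, SFO), (24, ORD, BOS), (24, ORD, LHR), (24, ORD, NRT), (24, ORD, ORD), (24, ORD, SEA), (24, ORD, SFO), (24, SEA, BOS), (24, SEA, LHR), (24, SEA, NRT), (24, SEA, ORD), (24, SEA, SEA), (24, SEA, SFO), (24, SFO, BOS), (24, SFO, LHR), (24, SFO, NRT), (24, SFO, ORD), (24, SFO, SEA), (24, SFO, SFO)}.
σ[dst ≠ dst2]: keep tuples satisfying dst ≠ dst2 → {(11, CDG, IAD), (11, CDG, SFO), (11, IAD, CDG), (11, IAD, SFO), (11, SFO, CDG), (11, SFO, IAD), (24, BOS, LHR), (24, BOS, NRT), (24, BOS, ORD), (24, BOS, SEA), (24, BOS, SFO), (24, LHR, BOS), (24, LHR, NRT), (24, LHR, ORD), (24, LHR, SEA), (24, LHR, SFO), (24, NRT, BOS), (24, NRT, LHR), (24, NRT, ORD), (24, NRT, SEA), (24, NRT, SFO), (24, ORD, BOS), (24, ORD, LHR), (24, ORD, NRT), (24, ORD, SEA), (24, ORD, SFO), (24, SEA, BOS), (24, SEA, LHR), (24, SEA, NRT), (24, SEA, ORD), (24, SEA, SFO), (24, SFO, BOS), (24, SFO, LHR), (24, SFO, NRT), (24, SFO, ORD), (24, SFO, SEA)}
π[fno, dst2]: project onto (fno, dst2) (27 duplicate(s) eliminated) → {(11, CDG), (11, IAD), (11, SFO), (24, BOS), (24, LHR), (24, NRT), (24, ORD), (24, SEA), (24, SFO)}

{(11, CDG), (11, IAD), (11, SFO), (24, BOS), (24, LHR), (24, NRT), (24, ORD), (24, SEA), (24, SFO)}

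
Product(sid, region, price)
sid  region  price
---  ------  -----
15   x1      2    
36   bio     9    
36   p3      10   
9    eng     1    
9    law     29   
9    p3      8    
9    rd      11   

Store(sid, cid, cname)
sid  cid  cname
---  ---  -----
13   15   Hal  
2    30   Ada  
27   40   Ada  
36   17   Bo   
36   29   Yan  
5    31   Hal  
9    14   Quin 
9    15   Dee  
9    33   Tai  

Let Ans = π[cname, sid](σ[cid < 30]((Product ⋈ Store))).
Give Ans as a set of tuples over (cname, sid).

Joining Product and Store on sid yields {(36, bio, 9, 17, Bo), (36, bio, 9, 29, Yan), (36, p3, 10, 17, Bo), (36, p3, 10, 29, Yan), (9, eng, 1, 14, Quin), (9, eng, 1, 15, Dee), (9, eng, 1, 33, Tai), (9, law, 29, 14, Quin), (9, law, 29, 15, Dee), (9, law, 29, 33, Tai), (9, p3, 8, 14, Quin), (9, p3, 8, 15, Dee), (9, p3, 8, 33, Tai), (9, rd, 11, 14, Quin), (9, rd, 11, 15, Dee), (9, rd, 11, 33, Tai)}.
Selection cid < 30: {(36, bio, 9, 17, Bo), (36, bio, 9, 29, Yan), (36, p3, 10, 17, Bo), (36, p3, 10, 29, Yan), (9, eng, 1, 14, Quin), (9, eng, 1, 15, Dee), (9, law, 29, 14, Quin), (9, law, 29, 15, Dee), (9, p3, 8, 14, Quin), (9, p3, 8, 15, Dee), (9, rd, 11, 14, Quin), (9, rd, 11, 15, Dee)}
Projecting to cname, sid (8 duplicate(s) eliminated): {(Bo, 36), (Dee, 9), (Quin, 9), (Yan, 36)}

{(Bo, 36), (Dee, 9), (Quin, 9), (Yan, 36)}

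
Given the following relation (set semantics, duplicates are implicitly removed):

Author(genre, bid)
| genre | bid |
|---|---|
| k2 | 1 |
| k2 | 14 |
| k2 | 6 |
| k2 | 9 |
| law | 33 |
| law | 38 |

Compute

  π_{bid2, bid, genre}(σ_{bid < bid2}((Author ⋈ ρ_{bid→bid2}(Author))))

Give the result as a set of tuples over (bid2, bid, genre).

{(14, 1, k2), (14, 6, k2), (14, 9, k2), (38, 33, law), (6, 1, k2), (9, 1, k2), (9, 6, k2)}

ρ[bid→bid2]: schema becomes (genre, bid2); tuples unchanged.
Natural join on genre: {(k2, 1, 1), (k2, 1, 14), (k2, 1, 6), (k2, 1, 9), (k2, 14, 1), (k2, 14, 14), (k2, 14, 6), (k2, 14, 9), (k2, 6, 1), (k2, 6, 14), (k2, 6, 6), (k2, 6, 9), (k2, 9, 1), (k2, 9, 14), (k2, 9, 6), (k2, 9, 9), (law, 33, 33), (law, 33, 38), (law, 38, 33), (law, 38, 38)}
Apply σ_{bid < bid2}; surviving tuples: {(k2, 1, 14), (k2, 1, 6), (k2, 1, 9), (k2, 6, 14), (k2, 6, 9), (k2, 9, 14), (law, 33, 38)}
Projecting to bid2, bid, genre: {(14, 1, k2), (14, 6, k2), (14, 9, k2), (38, 33, law), (6, 1, k2), (9, 1, k2), (9, 6, k2)}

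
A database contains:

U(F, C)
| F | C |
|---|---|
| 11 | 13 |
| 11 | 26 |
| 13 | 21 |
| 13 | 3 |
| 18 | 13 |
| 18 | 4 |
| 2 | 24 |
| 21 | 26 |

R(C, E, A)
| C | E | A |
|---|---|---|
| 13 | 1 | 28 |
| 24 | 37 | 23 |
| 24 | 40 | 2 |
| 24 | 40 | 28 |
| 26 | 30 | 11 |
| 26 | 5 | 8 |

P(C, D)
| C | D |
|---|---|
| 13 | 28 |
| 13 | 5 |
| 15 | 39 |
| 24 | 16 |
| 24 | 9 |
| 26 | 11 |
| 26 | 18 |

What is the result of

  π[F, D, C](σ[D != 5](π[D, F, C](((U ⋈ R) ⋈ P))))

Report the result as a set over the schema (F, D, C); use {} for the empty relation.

U ⋈ R (natural join on C): {(11, 13, 1, 28), (11, 26, 30, 11), (11, 26, 5, 8), (18, 13, 1, 28), (2, 24, 37, 23), (2, 24, 40, 2), (2, 24, 40, 28), (21, 26, 30, 11), (21, 26, 5, 8)}
(U ⋈ R) ⋈ P (natural join on C): {(11, 13, 1, 28, 28), (11, 13, 1, 28, 5), (11, 26, 30, 11, 11), (11, 26, 30, 11, 18), (11, 26, 5, 8, 11), (11, 26, 5, 8, 18), (18, 13, 1, 28, 28), (18, 13, 1, 28, 5), (2, 24, 37, 23, 16), (2, 24, 37, 23, 9), (2, 24, 40, 2, 16), (2, 24, 40, 2, 9), (2, 24, 40, 28, 16), (2, 24, 40, 28, 9), (21, 26, 30, 11, 11), (21, 26, 30, 11, 18), (21, 26, 5, 8, 11), (21, 26, 5, 8, 18)}
Keep only column(s) D, F, C (8 duplicate(s) eliminated): {(11, 11, 26), (11, 21, 26), (16, 2, 24), (18, 11, 26), (18, 21, 26), (28, 11, 13), (28, 18, 13), (5, 11, 13), (5, 18, 13), (9, 2, 24)}
Selection D != 5: {(11, 11, 26), (11, 21, 26), (16, 2, 24), (18, 11, 26), (18, 21, 26), (28, 11, 13), (28, 18, 13), (9, 2, 24)}
Keep only column(s) F, D, C: {(11, 11, 26), (11, 18, 26), (11, 28, 13), (18, 28, 13), (2, 16, 24), (2, 9, 24), (21, 11, 26), (21, 18, 26)}

{(11, 11, 26), (11, 18, 26), (11, 28, 13), (18, 28, 13), (2, 16, 24), (2, 9, 24), (21, 11, 26), (21, 18, 26)}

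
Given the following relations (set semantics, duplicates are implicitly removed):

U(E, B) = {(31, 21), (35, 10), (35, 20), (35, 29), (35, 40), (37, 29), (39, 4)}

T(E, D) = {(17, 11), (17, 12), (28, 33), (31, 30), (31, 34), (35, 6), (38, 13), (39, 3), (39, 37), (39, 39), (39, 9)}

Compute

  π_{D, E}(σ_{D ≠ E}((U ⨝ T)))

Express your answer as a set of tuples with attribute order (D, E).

Natural join on E: {(31, 21, 30), (31, 21, 34), (35, 10, 6), (35, 20, 6), (35, 29, 6), (35, 40, 6), (39, 4, 3), (39, 4, 37), (39, 4, 39), (39, 4, 9)}
Filtering on D ≠ E leaves {(31, 21, 30), (31, 21, 34), (35, 10, 6), (35, 20, 6), (35, 29, 6), (35, 40, 6), (39, 4, 3), (39, 4, 37), (39, 4, 9)}.
π_{D, E} gives {(3, 39), (30, 31), (34, 31), (37, 39), (6, 35), (9, 39)} (3 duplicate(s) eliminated).

{(3, 39), (30, 31), (34, 31), (37, 39), (6, 35), (9, 39)}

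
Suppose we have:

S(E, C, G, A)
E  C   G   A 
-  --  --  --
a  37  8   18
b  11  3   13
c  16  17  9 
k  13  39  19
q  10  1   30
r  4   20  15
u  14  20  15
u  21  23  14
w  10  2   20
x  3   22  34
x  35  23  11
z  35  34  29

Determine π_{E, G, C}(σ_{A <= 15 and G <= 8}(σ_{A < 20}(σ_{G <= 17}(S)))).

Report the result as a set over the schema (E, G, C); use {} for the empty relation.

{(b, 3, 11)}

Selection G <= 17: {(a, 37, 8, 18), (b, 11, 3, 13), (c, 16, 17, 9), (q, 10, 1, 30), (w, 10, 2, 20)}
Selection A < 20: {(a, 37, 8, 18), (b, 11, 3, 13), (c, 16, 17, 9)}
Selection A <= 15 and G <= 8: {(b, 11, 3, 13)}
Keep only column(s) E, G, C: {(b, 3, 11)}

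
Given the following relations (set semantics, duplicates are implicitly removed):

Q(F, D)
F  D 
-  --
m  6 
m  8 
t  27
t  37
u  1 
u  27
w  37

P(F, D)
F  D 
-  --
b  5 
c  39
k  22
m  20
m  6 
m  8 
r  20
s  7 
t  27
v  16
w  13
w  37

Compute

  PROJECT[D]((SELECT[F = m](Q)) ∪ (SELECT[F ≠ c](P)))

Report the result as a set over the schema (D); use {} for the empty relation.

{13, 16, 20, 22, 27, 37, 5, 6, 7, 8}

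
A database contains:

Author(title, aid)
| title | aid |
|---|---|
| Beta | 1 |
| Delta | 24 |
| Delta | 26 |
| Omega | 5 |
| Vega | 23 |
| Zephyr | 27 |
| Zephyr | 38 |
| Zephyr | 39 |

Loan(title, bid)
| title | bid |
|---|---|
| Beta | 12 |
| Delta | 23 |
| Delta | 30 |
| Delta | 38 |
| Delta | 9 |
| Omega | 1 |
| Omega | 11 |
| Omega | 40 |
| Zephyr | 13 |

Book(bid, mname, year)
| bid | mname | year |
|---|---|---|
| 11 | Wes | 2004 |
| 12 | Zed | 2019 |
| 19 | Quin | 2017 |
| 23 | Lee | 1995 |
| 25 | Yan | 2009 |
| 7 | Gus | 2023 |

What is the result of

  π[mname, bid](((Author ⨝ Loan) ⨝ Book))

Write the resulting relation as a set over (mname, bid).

Author ⋈ Loan (natural join on title): {(Beta, 1, 12), (Delta, 24, 23), (Delta, 24, 30), (Delta, 24, 38), (Delta, 24, 9), (Delta, 26, 23), (Delta, 26, 30), (Delta, 26, 38), (Delta, 26, 9), (Omega, 5, 1), (Omega, 5, 11), (Omega, 5, 40), (Zephyr, 27, 13), (Zephyr, 38, 13), (Zephyr, 39, 13)}
(Author ⨝ Loan) ⋈ Book (natural join on bid): {(Beta, 1, 12, Zed, 2019), (Delta, 24, 23, Lee, 1995), (Delta, 26, 23, Lee, 1995), (Omega, 5, 11, Wes, 2004)}
Projecting to mname, bid (1 duplicate(s) eliminated): {(Lee, 23), (Wes, 11), (Zed, 12)}

{(Lee, 23), (Wes, 11), (Zed, 12)}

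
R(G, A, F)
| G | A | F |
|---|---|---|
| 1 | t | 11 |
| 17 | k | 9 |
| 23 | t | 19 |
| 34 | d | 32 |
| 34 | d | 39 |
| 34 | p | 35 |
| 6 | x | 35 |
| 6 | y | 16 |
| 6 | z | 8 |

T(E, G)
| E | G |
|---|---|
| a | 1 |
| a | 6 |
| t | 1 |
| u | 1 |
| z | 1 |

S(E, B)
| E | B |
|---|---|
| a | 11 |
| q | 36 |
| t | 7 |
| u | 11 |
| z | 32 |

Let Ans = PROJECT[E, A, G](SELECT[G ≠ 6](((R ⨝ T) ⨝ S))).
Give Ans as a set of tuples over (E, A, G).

R ⋈ T (natural join on G): {(1, t, 11, a), (1, t, 11, t), (1, t, 11, u), (1, t, 11, z), (6, x, 35, a), (6, y, 16, a), (6, z, 8, a)}
(R ⨝ T) ⋈ S (natural join on E): {(1, t, 11, a, 11), (1, t, 11, t, 7), (1, t, 11, u, 11), (1, t, 11, z, 32), (6, x, 35, a, 11), (6, y, 16, a, 11), (6, z, 8, a, 11)}
σ[G ≠ 6]: keep tuples satisfying G ≠ 6 → {(1, t, 11, a, 11), (1, t, 11, t, 7), (1, t, 11, u, 11), (1, t, 11, z, 32)}
π[E, A, G]: project onto (E, A, G) → {(a, t, 1), (t, t, 1), (u, t, 1), (z, t, 1)}

{(a, t, 1), (t, t, 1), (u, t, 1), (z, t, 1)}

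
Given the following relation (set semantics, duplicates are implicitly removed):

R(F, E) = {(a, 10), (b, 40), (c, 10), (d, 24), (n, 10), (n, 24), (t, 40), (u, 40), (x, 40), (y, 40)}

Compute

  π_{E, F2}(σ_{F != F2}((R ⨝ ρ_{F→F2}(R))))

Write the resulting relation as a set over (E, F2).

{(10, a), (10, c), (10, n), (24, d), (24, n), (40, b), (40, t), (40, u), (40, x), (40, y)}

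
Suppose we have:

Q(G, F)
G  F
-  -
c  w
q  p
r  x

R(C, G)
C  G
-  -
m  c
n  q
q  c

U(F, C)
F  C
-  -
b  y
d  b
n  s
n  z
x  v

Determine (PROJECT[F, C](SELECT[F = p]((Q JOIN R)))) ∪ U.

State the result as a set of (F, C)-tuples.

{(b, y), (d, b), (n, s), (n, z), (p, n), (x, v)}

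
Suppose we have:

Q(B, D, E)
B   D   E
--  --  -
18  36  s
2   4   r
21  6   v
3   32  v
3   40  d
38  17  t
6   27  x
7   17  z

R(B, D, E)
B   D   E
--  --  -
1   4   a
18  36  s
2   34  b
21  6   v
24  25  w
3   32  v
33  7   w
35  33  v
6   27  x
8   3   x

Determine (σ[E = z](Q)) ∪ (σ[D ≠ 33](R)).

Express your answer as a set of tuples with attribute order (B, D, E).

{(1, 4, a), (18, 36, s), (2, 34, b), (21, 6, v), (24, 25, w), (3, 32, v), (33, 7, w), (6, 27, x), (7, 17, z), (8, 3, x)}

Filtering on E = z leaves {(7, 17, z)}.
Filtering on D ≠ 33 leaves {(1, 4, a), (18, 36, s), (2, 34, b), (21, 6, v), (24, 25, w), (3, 32, v), (33, 7, w), (6, 27, x), (8, 3, x)}.
Taking the union: {(1, 4, a), (18, 36, s), (2, 34, b), (21, 6, v), (24, 25, w), (3, 32, v), (33, 7, w), (6, 27, x), (7, 17, z), (8, 3, x)}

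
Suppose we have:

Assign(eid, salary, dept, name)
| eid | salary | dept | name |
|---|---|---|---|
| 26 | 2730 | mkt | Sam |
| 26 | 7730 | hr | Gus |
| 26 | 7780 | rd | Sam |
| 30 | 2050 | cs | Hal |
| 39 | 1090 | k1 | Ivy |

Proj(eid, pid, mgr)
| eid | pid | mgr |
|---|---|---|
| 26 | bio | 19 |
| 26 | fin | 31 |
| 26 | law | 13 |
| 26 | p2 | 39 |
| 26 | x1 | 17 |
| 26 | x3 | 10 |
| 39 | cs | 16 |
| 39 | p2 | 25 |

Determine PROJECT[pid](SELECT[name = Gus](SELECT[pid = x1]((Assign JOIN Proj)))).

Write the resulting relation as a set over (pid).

{x1}

Natural join on eid: {(26, 2730, mkt, Sam, bio, 19), (26, 2730, mkt, Sam, fin, 31), (26, 2730, mkt, Sam, law, 13), (26, 2730, mkt, Sam, p2, 39), (26, 2730, mkt, Sam, x1, 17), (26, 2730, mkt, Sam, x3, 10), (26, 7730, hr, Gus, bio, 19), (26, 7730, hr, Gus, fin, 31), (26, 7730, hr, Gus, law, 13), (26, 7730, hr, Gus, p2, 39), (26, 7730, hr, Gus, x1, 17), (26, 7730, hr, Gus, x3, 10), (26, 7780, rd, Sam, bio, 19), (26, 7780, rd, Sam, fin, 31), (26, 7780, rd, Sam, law, 13), (26, 7780, rd, Sam, p2, 39), (26, 7780, rd, Sam, x1, 17), (26, 7780, rd, Sam, x3, 10), (39, 1090, k1, Ivy, cs, 16), (39, 1090, k1, Ivy, p2, 25)}
Filtering on pid = x1 leaves {(26, 2730, mkt, Sam, x1, 17), (26, 7730, hr, Gus, x1, 17), (26, 7780, rd, Sam, x1, 17)}.
Filtering on name = Gus leaves {(26, 7730, hr, Gus, x1, 17)}.
π_{pid} gives {x1}.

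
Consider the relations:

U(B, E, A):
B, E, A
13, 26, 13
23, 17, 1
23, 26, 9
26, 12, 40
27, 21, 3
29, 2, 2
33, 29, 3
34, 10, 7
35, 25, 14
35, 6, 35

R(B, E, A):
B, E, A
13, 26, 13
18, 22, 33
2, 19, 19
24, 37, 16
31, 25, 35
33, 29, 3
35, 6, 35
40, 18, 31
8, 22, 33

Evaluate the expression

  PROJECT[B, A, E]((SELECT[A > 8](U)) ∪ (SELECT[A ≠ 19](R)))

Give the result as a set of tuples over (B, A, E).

{(13, 13, 26), (18, 33, 22), (23, 9, 26), (24, 16, 37), (26, 40, 12), (31, 35, 25), (33, 3, 29), (35, 14, 25), (35, 35, 6), (40, 31, 18), (8, 33, 22)}

σ[A > 8]: keep tuples satisfying A > 8 → {(13, 26, 13), (23, 26, 9), (26, 12, 40), (35, 25, 14), (35, 6, 35)}
σ[A ≠ 19]: keep tuples satisfying A ≠ 19 → {(13, 26, 13), (18, 22, 33), (24, 37, 16), (31, 25, 35), (33, 29, 3), (35, 6, 35), (40, 18, 31), (8, 22, 33)}
Set union of the two operands is {(13, 26, 13), (18, 22, 33), (23, 26, 9), (24, 37, 16), (26, 12, 40), (31, 25, 35), (33, 29, 3), (35, 25, 14), (35, 6, 35), (40, 18, 31), (8, 22, 33)}.
π_{B, A, E} gives {(13, 13, 26), (18, 33, 22), (23, 9, 26), (24, 16, 37), (26, 40, 12), (31, 35, 25), (33, 3, 29), (35, 14, 25), (35, 35, 6), (40, 31, 18), (8, 33, 22)}.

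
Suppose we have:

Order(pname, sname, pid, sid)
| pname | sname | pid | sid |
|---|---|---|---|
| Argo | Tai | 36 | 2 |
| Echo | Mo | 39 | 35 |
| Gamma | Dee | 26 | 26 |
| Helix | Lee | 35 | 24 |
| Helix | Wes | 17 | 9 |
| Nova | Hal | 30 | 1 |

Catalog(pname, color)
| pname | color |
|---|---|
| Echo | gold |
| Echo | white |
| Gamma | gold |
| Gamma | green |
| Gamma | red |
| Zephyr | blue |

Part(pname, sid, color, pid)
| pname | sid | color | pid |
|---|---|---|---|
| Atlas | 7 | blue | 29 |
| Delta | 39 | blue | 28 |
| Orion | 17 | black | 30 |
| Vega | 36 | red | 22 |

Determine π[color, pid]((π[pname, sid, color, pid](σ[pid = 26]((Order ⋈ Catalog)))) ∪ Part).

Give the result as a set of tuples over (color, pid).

Joining Order and Catalog on pname yields {(Echo, Mo, 39, 35, gold), (Echo, Mo, 39, 35, white), (Gamma, Dee, 26, 26, gold), (Gamma, Dee, 26, 26, green), (Gamma, Dee, 26, 26, red)}.
Filtering on pid = 26 leaves {(Gamma, Dee, 26, 26, gold), (Gamma, Dee, 26, 26, green), (Gamma, Dee, 26, 26, red)}.
π[pname, sid, color, pid]: project onto (pname, sid, color, pid) → {(Gamma, 26, gold, 26), (Gamma, 26, green, 26), (Gamma, 26, red, 26)}
Set union of the two operands is {(Atlas, 7, blue, 29), (Delta, 39, blue, 28), (Gamma, 26, gold, 26), (Gamma, 26, green, 26), (Gamma, 26, red, 26), (Orion, 17, black, 30), (Vega, 36, red, 22)}.
π[color, pid]: project onto (color, pid) → {(black, 30), (blue, 28), (blue, 29), (gold, 26), (green, 26), (red, 22), (red, 26)}

{(black, 30), (blue, 28), (blue, 29), (gold, 26), (green, 26), (red, 22), (red, 26)}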